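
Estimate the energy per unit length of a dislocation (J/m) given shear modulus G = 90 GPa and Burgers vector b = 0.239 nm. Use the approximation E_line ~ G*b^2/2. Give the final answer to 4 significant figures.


E = G*b^2/2
b = 0.239 nm = 2.39e-10 m
G = 90 GPa = 9e+10 Pa
E = 0.5 * 9e+10 * (2.39e-10)^2
E = 2.57e-09 J/m


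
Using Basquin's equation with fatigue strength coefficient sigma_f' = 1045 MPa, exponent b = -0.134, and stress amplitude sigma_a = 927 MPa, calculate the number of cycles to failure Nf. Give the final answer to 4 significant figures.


sigma_a = sigma_f' * (2*Nf)^b
2*Nf = (sigma_a / sigma_f')^(1/b)
2*Nf = (927 / 1045)^(1/-0.134)
2*Nf = 2.4453
Nf = 1.223 cycles


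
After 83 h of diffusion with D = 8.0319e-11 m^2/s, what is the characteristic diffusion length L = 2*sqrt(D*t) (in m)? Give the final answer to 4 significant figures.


t = 83 hr = 298800 s
Diffusion length = 2*sqrt(D*t)
= 2*sqrt(8.0319e-11 * 298800)
= 9.798e-03 m


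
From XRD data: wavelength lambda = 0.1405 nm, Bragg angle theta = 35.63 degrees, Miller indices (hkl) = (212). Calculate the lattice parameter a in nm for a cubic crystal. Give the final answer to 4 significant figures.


d = lambda / (2*sin(theta))
d = 0.1405 / (2*sin(35.63 deg))
d = 0.120591 nm
a = d * sqrt(h^2+k^2+l^2) = 0.120591 * sqrt(9)
a = 0.3618 nm


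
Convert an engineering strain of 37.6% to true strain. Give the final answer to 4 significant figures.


epsilon_true = ln(1 + epsilon_eng)
epsilon_true = ln(1 + 0.376)
epsilon_true = 0.3192


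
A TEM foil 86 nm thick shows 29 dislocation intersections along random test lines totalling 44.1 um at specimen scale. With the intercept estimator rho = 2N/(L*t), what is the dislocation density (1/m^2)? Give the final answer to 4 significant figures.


rho = 2N / (L * t)
L = 44.1 um = 4.41e-05 m, t = 86 nm = 8.6e-08 m
rho = 2 * 29 / (4.41e-05 * 8.6e-08)
rho = 1.529e+13 1/m^2


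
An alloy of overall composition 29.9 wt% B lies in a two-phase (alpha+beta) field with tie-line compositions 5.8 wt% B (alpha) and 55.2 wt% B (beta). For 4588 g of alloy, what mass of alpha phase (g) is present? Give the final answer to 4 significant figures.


f_alpha = (C_beta - C0) / (C_beta - C_alpha)
f_alpha = (55.2 - 29.9) / (55.2 - 5.8) = 0.512146
m_alpha = f_alpha * m_total = 0.512146 * 4588 = 2350 g


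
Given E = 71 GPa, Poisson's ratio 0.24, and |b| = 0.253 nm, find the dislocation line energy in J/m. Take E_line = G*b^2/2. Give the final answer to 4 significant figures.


Step 1: G = E / (2*(1+nu))
G = 71 / (2*(1+0.24)) = 28.629 GPa = 2.8629e+10 Pa
Step 2: E_line = G*b^2/2
b = 0.253 nm = 2.53e-10 m
E_line = 0.5 * 2.8629e+10 * (2.53e-10)^2 = 9.163e-10 J/m


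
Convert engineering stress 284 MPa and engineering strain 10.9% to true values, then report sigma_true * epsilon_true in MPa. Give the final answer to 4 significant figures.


sigma_true = sigma_eng * (1 + epsilon_eng)
sigma_true = 284 * (1 + 0.109) = 314.956 MPa
epsilon_true = ln(1 + epsilon_eng)
epsilon_true = ln(1 + 0.109) = 0.103459
sigma_true * epsilon_true = 314.956 * 0.103459 = 32.58 MPa


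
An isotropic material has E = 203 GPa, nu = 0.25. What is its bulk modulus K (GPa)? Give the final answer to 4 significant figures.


K = E / (3*(1-2*nu))
K = 203 / (3*(1-2*0.25))
K = 135.3 GPa


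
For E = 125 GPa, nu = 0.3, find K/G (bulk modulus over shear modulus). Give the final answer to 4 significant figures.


G = E / (2*(1+nu))
G = 125 / (2*(1+0.3)) = 48.0769 GPa
K = E / (3*(1-2*nu))
K = 125 / (3*(1-2*0.3)) = 104.167 GPa
K/G = 104.167 / 48.0769 = 2.167


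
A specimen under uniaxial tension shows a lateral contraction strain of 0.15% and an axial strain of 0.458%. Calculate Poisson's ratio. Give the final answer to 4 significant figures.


nu = -epsilon_lat / epsilon_axial
Lateral strain is contraction (negative), so using magnitudes:
nu = 0.15 / 0.458
nu = 0.3275


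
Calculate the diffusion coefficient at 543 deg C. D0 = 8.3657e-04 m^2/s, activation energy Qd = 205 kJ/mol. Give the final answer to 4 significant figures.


D = D0 * exp(-Qd / (R*T))
T = 816.15 K
D = 8.3657e-04 * exp(-205e3 / (8.314 * 816.15))
D = 6.335e-17 m^2/s


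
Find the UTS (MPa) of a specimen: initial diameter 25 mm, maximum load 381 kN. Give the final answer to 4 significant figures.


A0 = pi*(d/2)^2 = pi*(25/2)^2 = 490.874 mm^2
UTS = F_max / A0 = 381*1000 / 490.874
UTS = 776.2 MPa


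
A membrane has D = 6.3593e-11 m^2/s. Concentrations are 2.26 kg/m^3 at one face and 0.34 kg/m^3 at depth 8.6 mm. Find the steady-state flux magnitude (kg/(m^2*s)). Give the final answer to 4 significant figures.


J = -D * (dC/dx) = D * (C1 - C2) / dx
J = 6.3593e-11 * (2.26 - 0.34) / 8.6e-03
J = 1.42e-08 kg/(m^2*s)


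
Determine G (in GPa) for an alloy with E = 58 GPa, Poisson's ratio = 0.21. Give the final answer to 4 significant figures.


G = E / (2*(1+nu))
G = 58 / (2*(1+0.21))
G = 23.97 GPa


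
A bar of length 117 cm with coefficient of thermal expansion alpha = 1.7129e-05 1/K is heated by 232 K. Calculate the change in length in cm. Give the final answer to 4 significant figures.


dL = L0 * alpha * dT
dL = 117 * 1.7129e-05 * 232
dL = 0.4649 cm


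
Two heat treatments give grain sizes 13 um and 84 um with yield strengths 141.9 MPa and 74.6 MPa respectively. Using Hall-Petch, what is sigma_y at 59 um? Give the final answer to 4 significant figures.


sigma_y = sigma0 + k / sqrt(d)
1/sqrt(d1) = 1/sqrt(1.3e-05) = 277.35;  1/sqrt(d2) = 109.109
k = (sigma1 - sigma2) / (1/sqrt(d1) - 1/sqrt(d2)) = (141.9 - 74.6) / (277.35 - 109.109) = 0.400021 MPa*m^0.5
sigma0 = sigma1 - k/sqrt(d1) = 141.9 - 0.400021*277.35 = 30.9541 MPa
sigma_y(d3) = 30.9541 + 0.400021 / sqrt(5.9e-05) = 83.03 MPa


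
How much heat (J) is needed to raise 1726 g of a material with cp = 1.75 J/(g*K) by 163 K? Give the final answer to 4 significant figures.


Q = m * cp * dT
Q = 1726 * 1.75 * 163
Q = 492300 J


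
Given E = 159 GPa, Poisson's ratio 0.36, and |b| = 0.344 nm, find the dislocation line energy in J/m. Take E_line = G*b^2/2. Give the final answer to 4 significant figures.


Step 1: G = E / (2*(1+nu))
G = 159 / (2*(1+0.36)) = 58.4559 GPa = 5.84559e+10 Pa
Step 2: E_line = G*b^2/2
b = 0.344 nm = 3.44e-10 m
E_line = 0.5 * 5.84559e+10 * (3.44e-10)^2 = 3.459e-09 J/m


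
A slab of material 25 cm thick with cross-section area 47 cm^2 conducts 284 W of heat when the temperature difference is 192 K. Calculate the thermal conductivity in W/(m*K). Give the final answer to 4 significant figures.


k = Q*L / (A*dT)
L = 0.25 m, A = 4.7e-03 m^2
k = 284 * 0.25 / (4.7e-03 * 192)
k = 78.68 W/(m*K)


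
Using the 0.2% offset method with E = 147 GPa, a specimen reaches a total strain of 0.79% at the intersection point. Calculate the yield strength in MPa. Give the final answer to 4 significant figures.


Offset strain = 0.002
Elastic strain at yield = total_strain - offset = 7.9e-03 - 0.002 = 5.9e-03
sigma_y = E * elastic_strain = 147000 * 5.9e-03
sigma_y = 867.3 MPa


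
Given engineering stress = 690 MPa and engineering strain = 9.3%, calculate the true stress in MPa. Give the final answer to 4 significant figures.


sigma_true = sigma_eng * (1 + epsilon_eng)
sigma_true = 690 * (1 + 0.093)
sigma_true = 754.2 MPa


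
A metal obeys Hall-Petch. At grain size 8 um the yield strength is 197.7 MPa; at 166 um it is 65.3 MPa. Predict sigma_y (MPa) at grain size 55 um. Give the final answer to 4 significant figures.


sigma_y = sigma0 + k / sqrt(d)
1/sqrt(d1) = 1/sqrt(8e-06) = 353.553;  1/sqrt(d2) = 77.6151
k = (sigma1 - sigma2) / (1/sqrt(d1) - 1/sqrt(d2)) = (197.7 - 65.3) / (353.553 - 77.6151) = 0.479817 MPa*m^0.5
sigma0 = sigma1 - k/sqrt(d1) = 197.7 - 0.479817*353.553 = 28.059 MPa
sigma_y(d3) = 28.059 + 0.479817 / sqrt(5.5e-05) = 92.76 MPa


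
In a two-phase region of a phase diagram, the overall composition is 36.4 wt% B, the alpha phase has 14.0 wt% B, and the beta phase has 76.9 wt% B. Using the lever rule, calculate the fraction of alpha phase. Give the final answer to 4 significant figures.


f_alpha = (C_beta - C0) / (C_beta - C_alpha)
f_alpha = (76.9 - 36.4) / (76.9 - 14.0)
f_alpha = 0.6439


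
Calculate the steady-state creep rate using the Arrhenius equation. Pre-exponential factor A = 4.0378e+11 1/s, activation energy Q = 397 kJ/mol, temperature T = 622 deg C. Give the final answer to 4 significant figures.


rate = A * exp(-Q / (R*T))
T = 622 + 273.15 = 895.15 K
rate = 4.0378e+11 * exp(-397e3 / (8.314 * 895.15))
rate = 2.749e-12 1/s


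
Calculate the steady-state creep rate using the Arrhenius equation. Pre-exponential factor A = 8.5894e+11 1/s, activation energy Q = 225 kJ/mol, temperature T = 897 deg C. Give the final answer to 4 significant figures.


rate = A * exp(-Q / (R*T))
T = 897 + 273.15 = 1170.15 K
rate = 8.5894e+11 * exp(-225e3 / (8.314 * 1170.15))
rate = 77.58 1/s


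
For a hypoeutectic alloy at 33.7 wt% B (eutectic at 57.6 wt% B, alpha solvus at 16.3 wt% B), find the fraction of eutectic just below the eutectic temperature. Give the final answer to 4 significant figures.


f_primary = (C_e - C0) / (C_e - C_alpha_max)
f_primary = (57.6 - 33.7) / (57.6 - 16.3)
f_primary = 0.578692
f_eutectic = 1 - 0.578692 = 0.4213


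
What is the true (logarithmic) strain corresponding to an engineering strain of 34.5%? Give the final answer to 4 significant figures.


epsilon_true = ln(1 + epsilon_eng)
epsilon_true = ln(1 + 0.345)
epsilon_true = 0.2964


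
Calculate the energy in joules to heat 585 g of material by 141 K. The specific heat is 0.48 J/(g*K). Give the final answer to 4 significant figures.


Q = m * cp * dT
Q = 585 * 0.48 * 141
Q = 39590 J


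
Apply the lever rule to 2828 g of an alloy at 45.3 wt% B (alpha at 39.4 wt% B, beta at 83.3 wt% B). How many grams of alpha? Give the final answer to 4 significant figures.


f_alpha = (C_beta - C0) / (C_beta - C_alpha)
f_alpha = (83.3 - 45.3) / (83.3 - 39.4) = 0.865604
m_alpha = f_alpha * m_total = 0.865604 * 2828 = 2448 g


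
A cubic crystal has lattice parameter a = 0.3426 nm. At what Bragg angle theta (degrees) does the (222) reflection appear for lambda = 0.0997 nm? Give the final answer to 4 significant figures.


d = a / sqrt(h^2+k^2+l^2)
d = 0.3426 / sqrt(12) = 0.0989001 nm
lambda = 2*d*sin(theta)  =>  sin(theta) = lambda / (2*d)
sin(theta) = 0.0997 / (2 * 0.0989001) = 0.504044
theta = 30.27 deg


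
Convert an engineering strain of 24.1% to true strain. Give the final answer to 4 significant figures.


epsilon_true = ln(1 + epsilon_eng)
epsilon_true = ln(1 + 0.241)
epsilon_true = 0.2159


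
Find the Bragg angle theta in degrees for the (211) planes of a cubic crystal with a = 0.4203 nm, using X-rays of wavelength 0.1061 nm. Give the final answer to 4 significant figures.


d = a / sqrt(h^2+k^2+l^2)
d = 0.4203 / sqrt(6) = 0.171587 nm
lambda = 2*d*sin(theta)  =>  sin(theta) = lambda / (2*d)
sin(theta) = 0.1061 / (2 * 0.171587) = 0.309173
theta = 18.01 deg


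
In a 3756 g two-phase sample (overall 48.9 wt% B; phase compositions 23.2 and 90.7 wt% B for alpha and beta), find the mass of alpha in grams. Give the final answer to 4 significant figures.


f_alpha = (C_beta - C0) / (C_beta - C_alpha)
f_alpha = (90.7 - 48.9) / (90.7 - 23.2) = 0.619259
m_alpha = f_alpha * m_total = 0.619259 * 3756 = 2326 g


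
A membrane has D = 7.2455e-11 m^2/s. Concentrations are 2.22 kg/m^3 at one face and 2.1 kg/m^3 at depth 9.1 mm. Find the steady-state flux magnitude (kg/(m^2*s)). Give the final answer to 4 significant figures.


J = -D * (dC/dx) = D * (C1 - C2) / dx
J = 7.2455e-11 * (2.22 - 2.1) / 9.1e-03
J = 9.555e-10 kg/(m^2*s)


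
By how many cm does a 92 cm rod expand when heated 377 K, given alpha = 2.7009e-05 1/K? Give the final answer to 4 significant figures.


dL = L0 * alpha * dT
dL = 92 * 2.7009e-05 * 377
dL = 0.9368 cm


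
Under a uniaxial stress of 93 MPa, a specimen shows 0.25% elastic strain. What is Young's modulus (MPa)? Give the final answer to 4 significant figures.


E = sigma / epsilon
epsilon = 0.25% = 2.5e-03
E = 93 / 2.5e-03
E = 37200 MPa


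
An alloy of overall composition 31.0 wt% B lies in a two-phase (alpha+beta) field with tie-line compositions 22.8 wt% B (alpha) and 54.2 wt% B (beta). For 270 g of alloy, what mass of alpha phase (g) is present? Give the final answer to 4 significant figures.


f_alpha = (C_beta - C0) / (C_beta - C_alpha)
f_alpha = (54.2 - 31.0) / (54.2 - 22.8) = 0.738854
m_alpha = f_alpha * m_total = 0.738854 * 270 = 199.5 g


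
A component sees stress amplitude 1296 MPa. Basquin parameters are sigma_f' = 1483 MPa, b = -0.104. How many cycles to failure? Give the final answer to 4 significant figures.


sigma_a = sigma_f' * (2*Nf)^b
2*Nf = (sigma_a / sigma_f')^(1/b)
2*Nf = (1296 / 1483)^(1/-0.104)
2*Nf = 3.65467
Nf = 1.827 cycles


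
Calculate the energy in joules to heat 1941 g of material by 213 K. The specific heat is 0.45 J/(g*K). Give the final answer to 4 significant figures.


Q = m * cp * dT
Q = 1941 * 0.45 * 213
Q = 186000 J


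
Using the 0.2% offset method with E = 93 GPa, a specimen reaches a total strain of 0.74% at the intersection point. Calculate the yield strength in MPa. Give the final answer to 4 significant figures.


Offset strain = 0.002
Elastic strain at yield = total_strain - offset = 7.4e-03 - 0.002 = 5.4e-03
sigma_y = E * elastic_strain = 93000 * 5.4e-03
sigma_y = 502.2 MPa


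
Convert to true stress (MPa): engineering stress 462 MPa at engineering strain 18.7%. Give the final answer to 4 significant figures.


sigma_true = sigma_eng * (1 + epsilon_eng)
sigma_true = 462 * (1 + 0.187)
sigma_true = 548.4 MPa


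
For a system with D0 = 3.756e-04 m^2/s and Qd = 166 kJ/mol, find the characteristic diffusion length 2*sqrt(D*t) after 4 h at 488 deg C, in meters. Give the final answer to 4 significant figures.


Step 1: D = D0 * exp(-Qd/(R*T))
T = 761.15 K
D = 3.756e-04 * exp(-166e3 / (8.314 * 761.15)) = 1.52197e-15 m^2/s
Step 2: L = 2*sqrt(D*t)
t = 4 h = 14400 s
L = 2*sqrt(1.52197e-15 * 14400) = 9.363e-06 m


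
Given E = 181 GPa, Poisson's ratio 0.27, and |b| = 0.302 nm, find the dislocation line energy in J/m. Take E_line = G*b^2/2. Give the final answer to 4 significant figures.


Step 1: G = E / (2*(1+nu))
G = 181 / (2*(1+0.27)) = 71.2598 GPa = 7.12598e+10 Pa
Step 2: E_line = G*b^2/2
b = 0.302 nm = 3.02e-10 m
E_line = 0.5 * 7.12598e+10 * (3.02e-10)^2 = 3.25e-09 J/m


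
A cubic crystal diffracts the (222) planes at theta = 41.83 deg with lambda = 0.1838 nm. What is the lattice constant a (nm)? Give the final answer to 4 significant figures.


d = lambda / (2*sin(theta))
d = 0.1838 / (2*sin(41.83 deg))
d = 0.137797 nm
a = d * sqrt(h^2+k^2+l^2) = 0.137797 * sqrt(12)
a = 0.4773 nm


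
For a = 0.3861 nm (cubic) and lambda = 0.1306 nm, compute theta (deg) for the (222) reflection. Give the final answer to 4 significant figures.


d = a / sqrt(h^2+k^2+l^2)
d = 0.3861 / sqrt(12) = 0.111457 nm
lambda = 2*d*sin(theta)  =>  sin(theta) = lambda / (2*d)
sin(theta) = 0.1306 / (2 * 0.111457) = 0.585874
theta = 35.86 deg


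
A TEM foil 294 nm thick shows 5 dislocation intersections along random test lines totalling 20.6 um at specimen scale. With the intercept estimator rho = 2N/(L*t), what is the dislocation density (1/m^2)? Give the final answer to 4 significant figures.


rho = 2N / (L * t)
L = 20.6 um = 2.06e-05 m, t = 294 nm = 2.94e-07 m
rho = 2 * 5 / (2.06e-05 * 2.94e-07)
rho = 1.651e+12 1/m^2


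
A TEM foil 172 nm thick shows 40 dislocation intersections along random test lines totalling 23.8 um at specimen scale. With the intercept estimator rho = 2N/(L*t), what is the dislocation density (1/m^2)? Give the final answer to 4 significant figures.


rho = 2N / (L * t)
L = 23.8 um = 2.38e-05 m, t = 172 nm = 1.72e-07 m
rho = 2 * 40 / (2.38e-05 * 1.72e-07)
rho = 1.954e+13 1/m^2


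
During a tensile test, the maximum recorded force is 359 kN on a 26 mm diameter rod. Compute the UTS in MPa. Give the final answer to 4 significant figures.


A0 = pi*(d/2)^2 = pi*(26/2)^2 = 530.929 mm^2
UTS = F_max / A0 = 359*1000 / 530.929
UTS = 676.2 MPa


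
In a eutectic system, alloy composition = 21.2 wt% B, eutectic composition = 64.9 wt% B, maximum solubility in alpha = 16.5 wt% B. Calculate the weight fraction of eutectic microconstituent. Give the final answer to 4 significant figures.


f_primary = (C_e - C0) / (C_e - C_alpha_max)
f_primary = (64.9 - 21.2) / (64.9 - 16.5)
f_primary = 0.902893
f_eutectic = 1 - 0.902893 = 0.09711


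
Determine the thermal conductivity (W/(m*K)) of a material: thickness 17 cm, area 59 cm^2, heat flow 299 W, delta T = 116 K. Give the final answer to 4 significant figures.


k = Q*L / (A*dT)
L = 0.17 m, A = 5.9e-03 m^2
k = 299 * 0.17 / (5.9e-03 * 116)
k = 74.27 W/(m*K)


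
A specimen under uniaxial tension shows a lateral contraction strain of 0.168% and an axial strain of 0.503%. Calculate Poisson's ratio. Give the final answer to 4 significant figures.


nu = -epsilon_lat / epsilon_axial
Lateral strain is contraction (negative), so using magnitudes:
nu = 0.168 / 0.503
nu = 0.334


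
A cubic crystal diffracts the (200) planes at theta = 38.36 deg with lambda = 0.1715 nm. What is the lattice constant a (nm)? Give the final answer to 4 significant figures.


d = lambda / (2*sin(theta))
d = 0.1715 / (2*sin(38.36 deg))
d = 0.138173 nm
a = d * sqrt(h^2+k^2+l^2) = 0.138173 * sqrt(4)
a = 0.2763 nm


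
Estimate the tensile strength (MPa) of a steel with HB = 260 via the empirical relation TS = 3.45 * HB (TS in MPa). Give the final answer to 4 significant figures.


TS (MPa) = 3.45 * HB
TS = 3.45 * 260
TS = 897 MPa


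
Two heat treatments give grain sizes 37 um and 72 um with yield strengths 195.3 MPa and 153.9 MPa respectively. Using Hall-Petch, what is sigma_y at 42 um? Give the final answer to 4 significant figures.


sigma_y = sigma0 + k / sqrt(d)
1/sqrt(d1) = 1/sqrt(3.7e-05) = 164.399;  1/sqrt(d2) = 117.851
k = (sigma1 - sigma2) / (1/sqrt(d1) - 1/sqrt(d2)) = (195.3 - 153.9) / (164.399 - 117.851) = 0.889407 MPa*m^0.5
sigma0 = sigma1 - k/sqrt(d1) = 195.3 - 0.889407*164.399 = 49.0824 MPa
sigma_y(d3) = 49.0824 + 0.889407 / sqrt(4.2e-05) = 186.3 MPa


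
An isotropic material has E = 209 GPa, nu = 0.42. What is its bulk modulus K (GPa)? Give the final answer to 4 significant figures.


K = E / (3*(1-2*nu))
K = 209 / (3*(1-2*0.42))
K = 435.4 GPa


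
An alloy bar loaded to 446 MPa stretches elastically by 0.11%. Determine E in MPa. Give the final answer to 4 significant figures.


E = sigma / epsilon
epsilon = 0.11% = 1.1e-03
E = 446 / 1.1e-03
E = 405500 MPa


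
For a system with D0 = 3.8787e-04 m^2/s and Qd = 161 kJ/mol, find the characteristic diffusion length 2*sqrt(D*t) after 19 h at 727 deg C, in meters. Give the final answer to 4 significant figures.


Step 1: D = D0 * exp(-Qd/(R*T))
T = 1000.15 K
D = 3.8787e-04 * exp(-161e3 / (8.314 * 1000.15)) = 1.5131e-12 m^2/s
Step 2: L = 2*sqrt(D*t)
t = 19 h = 68400 s
L = 2*sqrt(1.5131e-12 * 68400) = 6.434e-04 m


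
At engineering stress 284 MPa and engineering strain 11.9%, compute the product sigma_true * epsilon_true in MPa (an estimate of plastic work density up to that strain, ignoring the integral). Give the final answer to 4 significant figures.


sigma_true = sigma_eng * (1 + epsilon_eng)
sigma_true = 284 * (1 + 0.119) = 317.796 MPa
epsilon_true = ln(1 + epsilon_eng)
epsilon_true = ln(1 + 0.119) = 0.112435
sigma_true * epsilon_true = 317.796 * 0.112435 = 35.73 MPa


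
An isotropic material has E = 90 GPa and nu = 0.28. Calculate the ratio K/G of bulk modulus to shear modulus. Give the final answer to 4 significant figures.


G = E / (2*(1+nu))
G = 90 / (2*(1+0.28)) = 35.1563 GPa
K = E / (3*(1-2*nu))
K = 90 / (3*(1-2*0.28)) = 68.1818 GPa
K/G = 68.1818 / 35.1563 = 1.939


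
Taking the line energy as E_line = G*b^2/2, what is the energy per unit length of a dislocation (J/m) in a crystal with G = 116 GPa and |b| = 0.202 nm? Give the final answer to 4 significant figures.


E = G*b^2/2
b = 0.202 nm = 2.02e-10 m
G = 116 GPa = 1.16e+11 Pa
E = 0.5 * 1.16e+11 * (2.02e-10)^2
E = 2.367e-09 J/m


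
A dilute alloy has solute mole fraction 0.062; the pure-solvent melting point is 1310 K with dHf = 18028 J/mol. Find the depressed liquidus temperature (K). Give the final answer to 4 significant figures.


dT = R*Tm^2*x / dHf
dT = 8.314 * 1310^2 * 0.062 / 18028
dT = 49.0678 K
T_new = 1310 - 49.0678 = 1261 K


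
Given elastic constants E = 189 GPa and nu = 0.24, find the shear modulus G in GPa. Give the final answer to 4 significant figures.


G = E / (2*(1+nu))
G = 189 / (2*(1+0.24))
G = 76.21 GPa


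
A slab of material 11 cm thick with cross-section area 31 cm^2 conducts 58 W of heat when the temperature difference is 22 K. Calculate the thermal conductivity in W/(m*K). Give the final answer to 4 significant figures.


k = Q*L / (A*dT)
L = 0.11 m, A = 3.1e-03 m^2
k = 58 * 0.11 / (3.1e-03 * 22)
k = 93.55 W/(m*K)


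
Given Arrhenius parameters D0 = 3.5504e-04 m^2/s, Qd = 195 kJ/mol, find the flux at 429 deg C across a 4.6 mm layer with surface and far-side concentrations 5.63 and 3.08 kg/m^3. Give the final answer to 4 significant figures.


Step 1: D = D0 * exp(-Qd/(R*T))
T = 429 + 273.15 = 702.15 K
D = 3.5504e-04 * exp(-195e3 / (8.314 * 702.15)) = 1.10467e-18 m^2/s
Step 2: J = D * (C1 - C2) / dx
J = 1.10467e-18 * (5.63 - 3.08) / 4.6e-03
J = 6.124e-16 kg/(m^2*s)


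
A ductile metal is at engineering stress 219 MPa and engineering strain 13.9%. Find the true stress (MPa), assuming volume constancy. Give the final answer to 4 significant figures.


sigma_true = sigma_eng * (1 + epsilon_eng)
sigma_true = 219 * (1 + 0.139)
sigma_true = 249.4 MPa


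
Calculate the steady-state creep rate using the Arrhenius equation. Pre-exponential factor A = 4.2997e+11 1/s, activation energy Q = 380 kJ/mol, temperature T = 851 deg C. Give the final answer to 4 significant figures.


rate = A * exp(-Q / (R*T))
T = 851 + 273.15 = 1124.15 K
rate = 4.2997e+11 * exp(-380e3 / (8.314 * 1124.15))
rate = 9.457e-07 1/s


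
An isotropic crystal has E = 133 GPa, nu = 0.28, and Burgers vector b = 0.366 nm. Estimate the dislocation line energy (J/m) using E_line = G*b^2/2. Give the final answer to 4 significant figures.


Step 1: G = E / (2*(1+nu))
G = 133 / (2*(1+0.28)) = 51.9531 GPa = 5.19531e+10 Pa
Step 2: E_line = G*b^2/2
b = 0.366 nm = 3.66e-10 m
E_line = 0.5 * 5.19531e+10 * (3.66e-10)^2 = 3.48e-09 J/m


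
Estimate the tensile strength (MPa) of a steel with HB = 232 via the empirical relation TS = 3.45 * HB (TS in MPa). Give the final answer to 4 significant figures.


TS (MPa) = 3.45 * HB
TS = 3.45 * 232
TS = 800.4 MPa


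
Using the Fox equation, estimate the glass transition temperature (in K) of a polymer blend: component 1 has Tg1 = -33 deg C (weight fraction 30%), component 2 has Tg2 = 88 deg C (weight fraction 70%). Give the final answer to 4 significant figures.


1/Tg = w1/Tg1 + w2/Tg2 (in Kelvin)
Tg1 = 240.15 K, Tg2 = 361.15 K
1/Tg = 0.3/240.15 + 0.7/361.15
Tg = 313.7 K


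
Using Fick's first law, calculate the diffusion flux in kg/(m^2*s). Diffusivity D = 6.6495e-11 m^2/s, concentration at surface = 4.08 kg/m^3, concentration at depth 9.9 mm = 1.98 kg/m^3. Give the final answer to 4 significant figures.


J = -D * (dC/dx) = D * (C1 - C2) / dx
J = 6.6495e-11 * (4.08 - 1.98) / 9.9e-03
J = 1.411e-08 kg/(m^2*s)


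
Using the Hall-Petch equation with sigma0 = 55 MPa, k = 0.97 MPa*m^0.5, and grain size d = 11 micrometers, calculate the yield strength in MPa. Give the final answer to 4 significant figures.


sigma_y = sigma0 + k / sqrt(d)
d = 11 um = 1.1e-05 m
sigma_y = 55 + 0.97 / sqrt(1.1e-05)
sigma_y = 347.5 MPa


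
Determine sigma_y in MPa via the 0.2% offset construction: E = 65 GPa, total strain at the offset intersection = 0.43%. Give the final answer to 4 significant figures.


Offset strain = 0.002
Elastic strain at yield = total_strain - offset = 4.3e-03 - 0.002 = 2.3e-03
sigma_y = E * elastic_strain = 65000 * 2.3e-03
sigma_y = 149.5 MPa


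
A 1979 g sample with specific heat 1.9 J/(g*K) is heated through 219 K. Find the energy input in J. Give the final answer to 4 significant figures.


Q = m * cp * dT
Q = 1979 * 1.9 * 219
Q = 823500 J


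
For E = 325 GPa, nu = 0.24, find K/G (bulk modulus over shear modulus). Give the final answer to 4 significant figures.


G = E / (2*(1+nu))
G = 325 / (2*(1+0.24)) = 131.048 GPa
K = E / (3*(1-2*nu))
K = 325 / (3*(1-2*0.24)) = 208.333 GPa
K/G = 208.333 / 131.048 = 1.59


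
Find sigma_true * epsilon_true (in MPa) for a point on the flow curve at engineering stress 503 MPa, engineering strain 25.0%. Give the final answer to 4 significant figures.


sigma_true = sigma_eng * (1 + epsilon_eng)
sigma_true = 503 * (1 + 0.25) = 628.75 MPa
epsilon_true = ln(1 + epsilon_eng)
epsilon_true = ln(1 + 0.25) = 0.223144
sigma_true * epsilon_true = 628.75 * 0.223144 = 140.3 MPa


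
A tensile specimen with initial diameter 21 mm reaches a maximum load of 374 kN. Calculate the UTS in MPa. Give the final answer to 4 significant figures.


A0 = pi*(d/2)^2 = pi*(21/2)^2 = 346.361 mm^2
UTS = F_max / A0 = 374*1000 / 346.361
UTS = 1080 MPa


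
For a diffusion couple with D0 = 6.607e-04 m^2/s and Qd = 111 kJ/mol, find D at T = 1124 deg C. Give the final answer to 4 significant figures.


D = D0 * exp(-Qd / (R*T))
T = 1397.15 K
D = 6.607e-04 * exp(-111e3 / (8.314 * 1397.15))
D = 4.677e-08 m^2/s


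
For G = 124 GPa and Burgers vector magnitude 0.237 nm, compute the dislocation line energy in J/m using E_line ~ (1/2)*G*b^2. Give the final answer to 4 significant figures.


E = G*b^2/2
b = 0.237 nm = 2.37e-10 m
G = 124 GPa = 1.24e+11 Pa
E = 0.5 * 1.24e+11 * (2.37e-10)^2
E = 3.482e-09 J/m


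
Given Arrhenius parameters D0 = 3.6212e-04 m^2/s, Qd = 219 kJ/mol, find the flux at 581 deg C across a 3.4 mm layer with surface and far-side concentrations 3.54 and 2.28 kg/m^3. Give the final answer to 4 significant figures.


Step 1: D = D0 * exp(-Qd/(R*T))
T = 581 + 273.15 = 854.15 K
D = 3.6212e-04 * exp(-219e3 / (8.314 * 854.15)) = 1.46439e-17 m^2/s
Step 2: J = D * (C1 - C2) / dx
J = 1.46439e-17 * (3.54 - 2.28) / 3.4e-03
J = 5.427e-15 kg/(m^2*s)


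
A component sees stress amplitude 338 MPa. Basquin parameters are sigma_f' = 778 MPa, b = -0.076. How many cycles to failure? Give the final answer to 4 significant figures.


sigma_a = sigma_f' * (2*Nf)^b
2*Nf = (sigma_a / sigma_f')^(1/b)
2*Nf = (338 / 778)^(1/-0.076)
2*Nf = 58074.5
Nf = 29040 cycles


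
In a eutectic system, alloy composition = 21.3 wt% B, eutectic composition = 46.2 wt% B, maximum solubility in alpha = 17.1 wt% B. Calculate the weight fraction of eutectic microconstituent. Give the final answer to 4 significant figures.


f_primary = (C_e - C0) / (C_e - C_alpha_max)
f_primary = (46.2 - 21.3) / (46.2 - 17.1)
f_primary = 0.85567
f_eutectic = 1 - 0.85567 = 0.1443


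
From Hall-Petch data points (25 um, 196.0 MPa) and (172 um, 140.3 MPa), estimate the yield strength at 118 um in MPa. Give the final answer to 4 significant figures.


sigma_y = sigma0 + k / sqrt(d)
1/sqrt(d1) = 1/sqrt(2.5e-05) = 200;  1/sqrt(d2) = 76.2493
k = (sigma1 - sigma2) / (1/sqrt(d1) - 1/sqrt(d2)) = (196.0 - 140.3) / (200 - 76.2493) = 0.450098 MPa*m^0.5
sigma0 = sigma1 - k/sqrt(d1) = 196.0 - 0.450098*200 = 105.98 MPa
sigma_y(d3) = 105.98 + 0.450098 / sqrt(1.18e-04) = 147.4 MPa


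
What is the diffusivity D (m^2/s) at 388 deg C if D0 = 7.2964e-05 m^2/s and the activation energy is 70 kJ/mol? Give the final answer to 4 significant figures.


D = D0 * exp(-Qd / (R*T))
T = 661.15 K
D = 7.2964e-05 * exp(-70e3 / (8.314 * 661.15))
D = 2.15e-10 m^2/s


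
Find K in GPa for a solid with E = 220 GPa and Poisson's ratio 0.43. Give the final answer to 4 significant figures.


K = E / (3*(1-2*nu))
K = 220 / (3*(1-2*0.43))
K = 523.8 GPa


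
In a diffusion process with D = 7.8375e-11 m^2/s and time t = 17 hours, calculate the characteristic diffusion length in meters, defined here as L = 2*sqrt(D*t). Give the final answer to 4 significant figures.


t = 17 hr = 61200 s
Diffusion length = 2*sqrt(D*t)
= 2*sqrt(7.8375e-11 * 61200)
= 4.38e-03 m


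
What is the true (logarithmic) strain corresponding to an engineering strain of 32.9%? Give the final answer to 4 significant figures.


epsilon_true = ln(1 + epsilon_eng)
epsilon_true = ln(1 + 0.329)
epsilon_true = 0.2844


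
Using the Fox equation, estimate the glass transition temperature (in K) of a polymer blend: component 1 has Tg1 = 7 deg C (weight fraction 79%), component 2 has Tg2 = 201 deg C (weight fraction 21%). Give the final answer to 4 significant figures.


1/Tg = w1/Tg1 + w2/Tg2 (in Kelvin)
Tg1 = 280.15 K, Tg2 = 474.15 K
1/Tg = 0.79/280.15 + 0.21/474.15
Tg = 306.5 K


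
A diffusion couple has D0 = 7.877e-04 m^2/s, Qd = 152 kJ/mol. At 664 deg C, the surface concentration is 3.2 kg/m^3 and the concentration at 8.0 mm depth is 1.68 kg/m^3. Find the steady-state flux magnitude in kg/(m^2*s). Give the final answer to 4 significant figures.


Step 1: D = D0 * exp(-Qd/(R*T))
T = 664 + 273.15 = 937.15 K
D = 7.877e-04 * exp(-152e3 / (8.314 * 937.15)) = 2.65409e-12 m^2/s
Step 2: J = D * (C1 - C2) / dx
J = 2.65409e-12 * (3.2 - 1.68) / 8e-03
J = 5.043e-10 kg/(m^2*s)


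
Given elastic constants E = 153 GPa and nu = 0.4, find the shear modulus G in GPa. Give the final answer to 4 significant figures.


G = E / (2*(1+nu))
G = 153 / (2*(1+0.4))
G = 54.64 GPa


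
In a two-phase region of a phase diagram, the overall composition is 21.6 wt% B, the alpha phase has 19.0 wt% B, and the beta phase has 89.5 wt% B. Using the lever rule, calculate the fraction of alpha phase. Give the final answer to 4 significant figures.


f_alpha = (C_beta - C0) / (C_beta - C_alpha)
f_alpha = (89.5 - 21.6) / (89.5 - 19.0)
f_alpha = 0.9631


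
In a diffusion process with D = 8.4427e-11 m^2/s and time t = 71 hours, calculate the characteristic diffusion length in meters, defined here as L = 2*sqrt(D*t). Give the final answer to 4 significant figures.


t = 71 hr = 255600 s
Diffusion length = 2*sqrt(D*t)
= 2*sqrt(8.4427e-11 * 255600)
= 9.291e-03 m


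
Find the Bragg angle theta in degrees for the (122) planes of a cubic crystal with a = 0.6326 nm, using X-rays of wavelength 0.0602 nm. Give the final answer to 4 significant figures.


d = a / sqrt(h^2+k^2+l^2)
d = 0.6326 / sqrt(9) = 0.210867 nm
lambda = 2*d*sin(theta)  =>  sin(theta) = lambda / (2*d)
sin(theta) = 0.0602 / (2 * 0.210867) = 0.142744
theta = 8.207 deg


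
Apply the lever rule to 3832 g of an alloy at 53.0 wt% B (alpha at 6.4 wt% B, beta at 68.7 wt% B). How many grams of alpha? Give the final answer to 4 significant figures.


f_alpha = (C_beta - C0) / (C_beta - C_alpha)
f_alpha = (68.7 - 53.0) / (68.7 - 6.4) = 0.252006
m_alpha = f_alpha * m_total = 0.252006 * 3832 = 965.7 g


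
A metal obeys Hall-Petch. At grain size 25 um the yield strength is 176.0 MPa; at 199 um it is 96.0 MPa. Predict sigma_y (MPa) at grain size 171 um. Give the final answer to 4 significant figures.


sigma_y = sigma0 + k / sqrt(d)
1/sqrt(d1) = 1/sqrt(2.5e-05) = 200;  1/sqrt(d2) = 70.8881
k = (sigma1 - sigma2) / (1/sqrt(d1) - 1/sqrt(d2)) = (176.0 - 96.0) / (200 - 70.8881) = 0.619618 MPa*m^0.5
sigma0 = sigma1 - k/sqrt(d1) = 176.0 - 0.619618*200 = 52.0765 MPa
sigma_y(d3) = 52.0765 + 0.619618 / sqrt(1.71e-04) = 99.46 MPa


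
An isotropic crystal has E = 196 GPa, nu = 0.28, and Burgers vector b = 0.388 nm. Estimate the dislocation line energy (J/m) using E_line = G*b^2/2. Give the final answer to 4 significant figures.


Step 1: G = E / (2*(1+nu))
G = 196 / (2*(1+0.28)) = 76.5625 GPa = 7.65625e+10 Pa
Step 2: E_line = G*b^2/2
b = 0.388 nm = 3.88e-10 m
E_line = 0.5 * 7.65625e+10 * (3.88e-10)^2 = 5.763e-09 J/m


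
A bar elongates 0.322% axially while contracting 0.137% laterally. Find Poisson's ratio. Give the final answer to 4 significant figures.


nu = -epsilon_lat / epsilon_axial
Lateral strain is contraction (negative), so using magnitudes:
nu = 0.137 / 0.322
nu = 0.4255


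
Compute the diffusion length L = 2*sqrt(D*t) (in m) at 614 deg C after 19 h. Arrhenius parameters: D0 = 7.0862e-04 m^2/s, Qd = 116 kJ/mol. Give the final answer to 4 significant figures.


Step 1: D = D0 * exp(-Qd/(R*T))
T = 887.15 K
D = 7.0862e-04 * exp(-116e3 / (8.314 * 887.15)) = 1.04757e-10 m^2/s
Step 2: L = 2*sqrt(D*t)
t = 19 h = 68400 s
L = 2*sqrt(1.04757e-10 * 68400) = 5.354e-03 m


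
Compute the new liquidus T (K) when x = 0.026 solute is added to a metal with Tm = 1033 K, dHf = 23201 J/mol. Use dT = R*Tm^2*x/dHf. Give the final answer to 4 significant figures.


dT = R*Tm^2*x / dHf
dT = 8.314 * 1033^2 * 0.026 / 23201
dT = 9.94208 K
T_new = 1033 - 9.94208 = 1023 K


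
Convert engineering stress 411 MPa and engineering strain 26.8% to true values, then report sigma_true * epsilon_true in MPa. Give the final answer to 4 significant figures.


sigma_true = sigma_eng * (1 + epsilon_eng)
sigma_true = 411 * (1 + 0.268) = 521.148 MPa
epsilon_true = ln(1 + epsilon_eng)
epsilon_true = ln(1 + 0.268) = 0.237441
sigma_true * epsilon_true = 521.148 * 0.237441 = 123.7 MPa


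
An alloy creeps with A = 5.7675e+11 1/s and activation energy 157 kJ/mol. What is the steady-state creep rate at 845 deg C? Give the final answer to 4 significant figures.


rate = A * exp(-Q / (R*T))
T = 845 + 273.15 = 1118.15 K
rate = 5.7675e+11 * exp(-157e3 / (8.314 * 1118.15))
rate = 26700 1/s


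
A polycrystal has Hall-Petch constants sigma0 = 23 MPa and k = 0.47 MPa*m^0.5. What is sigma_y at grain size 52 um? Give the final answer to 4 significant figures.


sigma_y = sigma0 + k / sqrt(d)
d = 52 um = 5.2e-05 m
sigma_y = 23 + 0.47 / sqrt(5.2e-05)
sigma_y = 88.18 MPa


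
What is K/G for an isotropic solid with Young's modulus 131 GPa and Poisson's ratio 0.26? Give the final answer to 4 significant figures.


G = E / (2*(1+nu))
G = 131 / (2*(1+0.26)) = 51.9841 GPa
K = E / (3*(1-2*nu))
K = 131 / (3*(1-2*0.26)) = 90.9722 GPa
K/G = 90.9722 / 51.9841 = 1.75


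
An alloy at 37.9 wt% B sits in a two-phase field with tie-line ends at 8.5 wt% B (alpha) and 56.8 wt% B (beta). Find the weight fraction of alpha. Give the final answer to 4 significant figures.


f_alpha = (C_beta - C0) / (C_beta - C_alpha)
f_alpha = (56.8 - 37.9) / (56.8 - 8.5)
f_alpha = 0.3913


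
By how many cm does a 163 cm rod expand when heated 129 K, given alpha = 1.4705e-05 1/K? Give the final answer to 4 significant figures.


dL = L0 * alpha * dT
dL = 163 * 1.4705e-05 * 129
dL = 0.3092 cm


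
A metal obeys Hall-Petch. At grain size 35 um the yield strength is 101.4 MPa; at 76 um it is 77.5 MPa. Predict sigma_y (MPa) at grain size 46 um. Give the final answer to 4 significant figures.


sigma_y = sigma0 + k / sqrt(d)
1/sqrt(d1) = 1/sqrt(3.5e-05) = 169.031;  1/sqrt(d2) = 114.708
k = (sigma1 - sigma2) / (1/sqrt(d1) - 1/sqrt(d2)) = (101.4 - 77.5) / (169.031 - 114.708) = 0.439961 MPa*m^0.5
sigma0 = sigma1 - k/sqrt(d1) = 101.4 - 0.439961*169.031 = 27.033 MPa
sigma_y(d3) = 27.033 + 0.439961 / sqrt(4.6e-05) = 91.9 MPa


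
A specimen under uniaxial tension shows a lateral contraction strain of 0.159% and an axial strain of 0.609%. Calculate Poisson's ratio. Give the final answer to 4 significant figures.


nu = -epsilon_lat / epsilon_axial
Lateral strain is contraction (negative), so using magnitudes:
nu = 0.159 / 0.609
nu = 0.2611


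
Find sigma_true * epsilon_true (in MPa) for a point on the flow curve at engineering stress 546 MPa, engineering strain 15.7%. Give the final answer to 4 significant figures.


sigma_true = sigma_eng * (1 + epsilon_eng)
sigma_true = 546 * (1 + 0.157) = 631.722 MPa
epsilon_true = ln(1 + epsilon_eng)
epsilon_true = ln(1 + 0.157) = 0.14583
sigma_true * epsilon_true = 631.722 * 0.14583 = 92.12 MPa


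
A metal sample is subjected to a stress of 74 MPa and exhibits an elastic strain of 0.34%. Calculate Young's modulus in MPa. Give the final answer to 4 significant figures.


E = sigma / epsilon
epsilon = 0.34% = 3.4e-03
E = 74 / 3.4e-03
E = 21760 MPa


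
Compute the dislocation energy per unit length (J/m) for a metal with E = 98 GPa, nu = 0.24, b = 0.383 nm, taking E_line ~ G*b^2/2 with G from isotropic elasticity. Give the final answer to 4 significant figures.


Step 1: G = E / (2*(1+nu))
G = 98 / (2*(1+0.24)) = 39.5161 GPa = 3.95161e+10 Pa
Step 2: E_line = G*b^2/2
b = 0.383 nm = 3.83e-10 m
E_line = 0.5 * 3.95161e+10 * (3.83e-10)^2 = 2.898e-09 J/m


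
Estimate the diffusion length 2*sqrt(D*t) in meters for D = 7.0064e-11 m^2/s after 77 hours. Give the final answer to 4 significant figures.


t = 77 hr = 277200 s
Diffusion length = 2*sqrt(D*t)
= 2*sqrt(7.0064e-11 * 277200)
= 8.814e-03 m


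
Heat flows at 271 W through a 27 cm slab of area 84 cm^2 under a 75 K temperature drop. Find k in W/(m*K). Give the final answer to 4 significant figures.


k = Q*L / (A*dT)
L = 0.27 m, A = 8.4e-03 m^2
k = 271 * 0.27 / (8.4e-03 * 75)
k = 116.1 W/(m*K)


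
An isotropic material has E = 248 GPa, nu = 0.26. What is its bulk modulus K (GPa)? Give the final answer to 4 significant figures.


K = E / (3*(1-2*nu))
K = 248 / (3*(1-2*0.26))
K = 172.2 GPa


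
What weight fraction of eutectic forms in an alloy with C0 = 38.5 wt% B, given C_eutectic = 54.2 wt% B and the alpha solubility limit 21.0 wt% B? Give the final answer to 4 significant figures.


f_primary = (C_e - C0) / (C_e - C_alpha_max)
f_primary = (54.2 - 38.5) / (54.2 - 21.0)
f_primary = 0.472892
f_eutectic = 1 - 0.472892 = 0.5271


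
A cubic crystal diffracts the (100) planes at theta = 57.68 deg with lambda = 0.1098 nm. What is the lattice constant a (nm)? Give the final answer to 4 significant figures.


d = lambda / (2*sin(theta))
d = 0.1098 / (2*sin(57.68 deg))
d = 0.0649646 nm
a = d * sqrt(h^2+k^2+l^2) = 0.0649646 * sqrt(1)
a = 0.06496 nm


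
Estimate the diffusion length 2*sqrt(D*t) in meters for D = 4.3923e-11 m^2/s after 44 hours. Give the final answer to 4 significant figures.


t = 44 hr = 158400 s
Diffusion length = 2*sqrt(D*t)
= 2*sqrt(4.3923e-11 * 158400)
= 5.275e-03 m


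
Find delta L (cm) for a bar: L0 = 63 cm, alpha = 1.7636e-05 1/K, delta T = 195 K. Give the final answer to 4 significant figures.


dL = L0 * alpha * dT
dL = 63 * 1.7636e-05 * 195
dL = 0.2167 cm


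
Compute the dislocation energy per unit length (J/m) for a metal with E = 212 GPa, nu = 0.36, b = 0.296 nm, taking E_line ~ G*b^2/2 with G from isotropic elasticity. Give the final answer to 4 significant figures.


Step 1: G = E / (2*(1+nu))
G = 212 / (2*(1+0.36)) = 77.9412 GPa = 7.79412e+10 Pa
Step 2: E_line = G*b^2/2
b = 0.296 nm = 2.96e-10 m
E_line = 0.5 * 7.79412e+10 * (2.96e-10)^2 = 3.414e-09 J/m


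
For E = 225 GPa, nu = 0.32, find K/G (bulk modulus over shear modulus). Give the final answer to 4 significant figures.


G = E / (2*(1+nu))
G = 225 / (2*(1+0.32)) = 85.2273 GPa
K = E / (3*(1-2*nu))
K = 225 / (3*(1-2*0.32)) = 208.333 GPa
K/G = 208.333 / 85.2273 = 2.444


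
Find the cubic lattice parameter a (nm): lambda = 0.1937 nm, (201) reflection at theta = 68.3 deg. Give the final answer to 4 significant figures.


d = lambda / (2*sin(theta))
d = 0.1937 / (2*sin(68.3 deg))
d = 0.104237 nm
a = d * sqrt(h^2+k^2+l^2) = 0.104237 * sqrt(5)
a = 0.2331 nm


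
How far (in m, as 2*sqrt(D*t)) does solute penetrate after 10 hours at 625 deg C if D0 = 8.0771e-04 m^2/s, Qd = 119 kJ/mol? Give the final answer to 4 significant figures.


Step 1: D = D0 * exp(-Qd/(R*T))
T = 898.15 K
D = 8.0771e-04 * exp(-119e3 / (8.314 * 898.15)) = 9.68722e-11 m^2/s
Step 2: L = 2*sqrt(D*t)
t = 10 h = 36000 s
L = 2*sqrt(9.68722e-11 * 36000) = 3.735e-03 m
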